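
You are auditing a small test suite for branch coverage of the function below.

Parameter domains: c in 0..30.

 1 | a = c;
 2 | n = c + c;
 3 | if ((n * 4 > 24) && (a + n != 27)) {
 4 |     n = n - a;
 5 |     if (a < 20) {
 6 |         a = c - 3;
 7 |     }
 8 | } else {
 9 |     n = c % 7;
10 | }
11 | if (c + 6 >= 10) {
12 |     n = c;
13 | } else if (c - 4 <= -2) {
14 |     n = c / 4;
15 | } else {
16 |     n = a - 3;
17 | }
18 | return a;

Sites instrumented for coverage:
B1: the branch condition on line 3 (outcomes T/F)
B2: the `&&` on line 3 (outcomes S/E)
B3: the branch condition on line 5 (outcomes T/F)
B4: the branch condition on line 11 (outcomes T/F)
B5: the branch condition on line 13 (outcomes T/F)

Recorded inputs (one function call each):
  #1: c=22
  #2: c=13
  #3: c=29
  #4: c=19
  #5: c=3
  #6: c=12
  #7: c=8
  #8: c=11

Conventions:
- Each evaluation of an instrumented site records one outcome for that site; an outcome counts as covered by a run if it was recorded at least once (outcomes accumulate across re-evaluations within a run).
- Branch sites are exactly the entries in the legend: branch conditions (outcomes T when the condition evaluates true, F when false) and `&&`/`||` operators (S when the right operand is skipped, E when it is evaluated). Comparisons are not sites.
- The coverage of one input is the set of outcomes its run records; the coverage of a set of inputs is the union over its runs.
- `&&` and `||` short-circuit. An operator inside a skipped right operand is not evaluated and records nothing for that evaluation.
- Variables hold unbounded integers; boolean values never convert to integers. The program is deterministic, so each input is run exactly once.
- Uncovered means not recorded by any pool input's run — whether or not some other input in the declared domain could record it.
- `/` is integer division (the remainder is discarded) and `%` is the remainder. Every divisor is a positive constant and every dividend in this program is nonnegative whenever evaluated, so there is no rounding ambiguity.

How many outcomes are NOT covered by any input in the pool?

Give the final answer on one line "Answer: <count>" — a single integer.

input #1, c=22: events B2->E, B1->T, B3->F, B4->T; outcomes B1=T, B2=E, B3=F, B4=T
input #2, c=13: events B2->E, B1->T, B3->T, B4->T; outcomes B1=T, B2=E, B3=T, B4=T
input #3, c=29: events B2->E, B1->T, B3->F, B4->T; outcomes B1=T, B2=E, B3=F, B4=T
input #4, c=19: events B2->E, B1->T, B3->T, B4->T; outcomes B1=T, B2=E, B3=T, B4=T
input #5, c=3: events B2->S, B1->F, B4->F, B5->F; outcomes B1=F, B2=S, B4=F, B5=F
input #6, c=12: events B2->E, B1->T, B3->T, B4->T; outcomes B1=T, B2=E, B3=T, B4=T
input #7, c=8: events B2->E, B1->T, B3->T, B4->T; outcomes B1=T, B2=E, B3=T, B4=T
input #8, c=11: events B2->E, B1->T, B3->T, B4->T; outcomes B1=T, B2=E, B3=T, B4=T
union over the pool: B1=T, B1=F, B2=S, B2=E, B3=T, B3=F, B4=T, B4=F, B5=F
uncovered (1 of 10): B5=T

Answer: 1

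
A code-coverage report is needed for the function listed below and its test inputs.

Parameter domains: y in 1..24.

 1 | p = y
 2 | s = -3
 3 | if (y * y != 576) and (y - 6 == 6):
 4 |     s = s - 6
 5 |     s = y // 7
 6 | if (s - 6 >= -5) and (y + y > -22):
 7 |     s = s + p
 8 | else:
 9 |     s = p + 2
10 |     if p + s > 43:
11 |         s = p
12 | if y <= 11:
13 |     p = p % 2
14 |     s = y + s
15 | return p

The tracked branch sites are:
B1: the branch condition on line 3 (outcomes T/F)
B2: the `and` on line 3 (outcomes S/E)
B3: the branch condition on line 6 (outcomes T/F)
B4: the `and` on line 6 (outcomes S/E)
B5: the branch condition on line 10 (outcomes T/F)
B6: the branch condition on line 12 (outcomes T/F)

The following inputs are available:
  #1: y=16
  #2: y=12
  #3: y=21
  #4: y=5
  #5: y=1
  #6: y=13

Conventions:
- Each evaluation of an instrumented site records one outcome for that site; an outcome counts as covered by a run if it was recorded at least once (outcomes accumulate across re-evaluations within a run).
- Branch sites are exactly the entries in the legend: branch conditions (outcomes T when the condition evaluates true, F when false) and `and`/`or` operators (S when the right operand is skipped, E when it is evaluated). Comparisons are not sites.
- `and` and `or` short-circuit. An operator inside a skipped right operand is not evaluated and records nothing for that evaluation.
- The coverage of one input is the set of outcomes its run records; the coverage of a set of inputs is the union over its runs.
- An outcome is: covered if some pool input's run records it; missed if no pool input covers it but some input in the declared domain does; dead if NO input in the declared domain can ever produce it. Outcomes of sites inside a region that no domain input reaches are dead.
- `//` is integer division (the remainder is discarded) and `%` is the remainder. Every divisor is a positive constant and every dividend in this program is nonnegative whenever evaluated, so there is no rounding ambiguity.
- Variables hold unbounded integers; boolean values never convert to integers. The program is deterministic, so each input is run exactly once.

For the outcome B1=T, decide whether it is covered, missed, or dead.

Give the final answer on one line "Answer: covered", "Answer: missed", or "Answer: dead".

B1=T is recorded by pool input(s) 2 -> covered

Answer: covered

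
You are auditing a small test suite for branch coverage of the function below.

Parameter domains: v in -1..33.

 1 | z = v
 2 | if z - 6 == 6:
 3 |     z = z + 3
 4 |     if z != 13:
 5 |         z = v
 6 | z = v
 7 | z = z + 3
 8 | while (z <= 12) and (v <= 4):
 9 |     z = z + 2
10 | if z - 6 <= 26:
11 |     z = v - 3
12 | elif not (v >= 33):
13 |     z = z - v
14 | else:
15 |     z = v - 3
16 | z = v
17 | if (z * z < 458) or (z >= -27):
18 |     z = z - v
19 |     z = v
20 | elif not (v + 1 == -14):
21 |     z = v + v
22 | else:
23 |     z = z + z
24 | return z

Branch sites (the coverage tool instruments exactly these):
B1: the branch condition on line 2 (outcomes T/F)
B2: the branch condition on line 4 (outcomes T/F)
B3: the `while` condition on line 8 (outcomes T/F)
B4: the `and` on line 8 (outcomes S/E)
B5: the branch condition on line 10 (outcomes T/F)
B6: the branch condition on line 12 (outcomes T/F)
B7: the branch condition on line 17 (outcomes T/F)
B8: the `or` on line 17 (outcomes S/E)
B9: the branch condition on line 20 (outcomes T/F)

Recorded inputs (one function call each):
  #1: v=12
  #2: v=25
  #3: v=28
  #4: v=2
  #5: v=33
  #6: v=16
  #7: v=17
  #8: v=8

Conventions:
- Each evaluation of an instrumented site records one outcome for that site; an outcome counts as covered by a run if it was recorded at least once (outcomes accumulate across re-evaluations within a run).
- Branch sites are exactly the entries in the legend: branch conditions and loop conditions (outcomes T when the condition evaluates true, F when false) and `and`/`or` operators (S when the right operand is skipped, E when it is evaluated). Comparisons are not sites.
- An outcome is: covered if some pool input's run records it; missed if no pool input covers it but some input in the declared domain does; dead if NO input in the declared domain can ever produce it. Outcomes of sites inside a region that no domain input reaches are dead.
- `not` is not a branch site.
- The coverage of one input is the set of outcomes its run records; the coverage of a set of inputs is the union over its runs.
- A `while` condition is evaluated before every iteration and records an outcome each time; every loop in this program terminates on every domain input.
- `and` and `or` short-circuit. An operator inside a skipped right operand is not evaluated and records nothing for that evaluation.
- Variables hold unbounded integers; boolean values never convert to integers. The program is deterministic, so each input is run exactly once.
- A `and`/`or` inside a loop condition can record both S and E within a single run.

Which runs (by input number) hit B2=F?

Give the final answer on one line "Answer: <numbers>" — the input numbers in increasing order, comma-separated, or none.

input #1 (v=12): does not record B2=F
input #2 (v=25): does not record B2=F
input #3 (v=28): does not record B2=F
input #4 (v=2): does not record B2=F
input #5 (v=33): does not record B2=F
input #6 (v=16): does not record B2=F
input #7 (v=17): does not record B2=F
input #8 (v=8): does not record B2=F

Answer: none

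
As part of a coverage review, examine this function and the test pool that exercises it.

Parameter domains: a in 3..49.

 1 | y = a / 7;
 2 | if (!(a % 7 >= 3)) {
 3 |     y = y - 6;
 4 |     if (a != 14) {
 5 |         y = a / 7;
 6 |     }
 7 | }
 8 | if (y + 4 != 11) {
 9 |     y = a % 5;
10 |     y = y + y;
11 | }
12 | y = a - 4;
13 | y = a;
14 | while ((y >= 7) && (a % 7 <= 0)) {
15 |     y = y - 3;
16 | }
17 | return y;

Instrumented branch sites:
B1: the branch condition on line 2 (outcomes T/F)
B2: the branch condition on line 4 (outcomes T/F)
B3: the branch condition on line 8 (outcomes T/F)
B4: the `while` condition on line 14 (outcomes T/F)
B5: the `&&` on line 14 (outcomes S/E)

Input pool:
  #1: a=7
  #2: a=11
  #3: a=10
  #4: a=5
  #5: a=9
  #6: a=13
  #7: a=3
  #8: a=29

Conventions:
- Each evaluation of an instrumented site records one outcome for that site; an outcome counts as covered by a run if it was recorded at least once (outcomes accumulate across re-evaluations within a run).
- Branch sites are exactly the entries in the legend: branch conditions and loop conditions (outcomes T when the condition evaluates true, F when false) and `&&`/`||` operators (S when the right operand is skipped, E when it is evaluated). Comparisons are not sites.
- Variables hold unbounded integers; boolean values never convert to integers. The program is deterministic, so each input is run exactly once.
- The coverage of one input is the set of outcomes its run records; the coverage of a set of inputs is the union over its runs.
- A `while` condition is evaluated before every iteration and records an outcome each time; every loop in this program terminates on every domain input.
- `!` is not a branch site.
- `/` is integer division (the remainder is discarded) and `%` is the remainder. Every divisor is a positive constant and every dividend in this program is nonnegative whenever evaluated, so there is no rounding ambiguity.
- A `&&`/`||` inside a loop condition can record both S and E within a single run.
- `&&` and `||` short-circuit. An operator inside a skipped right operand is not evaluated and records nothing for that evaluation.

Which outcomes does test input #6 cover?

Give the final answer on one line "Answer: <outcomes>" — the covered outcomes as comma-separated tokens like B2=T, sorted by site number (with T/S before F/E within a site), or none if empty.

Event log for input #6 (a=13):
  B1->F, B3->T, B5->E, B4->F
collecting distinct outcomes: B1=F, B3=T, B4=F, B5=E

Answer: B1=F, B3=T, B4=F, B5=E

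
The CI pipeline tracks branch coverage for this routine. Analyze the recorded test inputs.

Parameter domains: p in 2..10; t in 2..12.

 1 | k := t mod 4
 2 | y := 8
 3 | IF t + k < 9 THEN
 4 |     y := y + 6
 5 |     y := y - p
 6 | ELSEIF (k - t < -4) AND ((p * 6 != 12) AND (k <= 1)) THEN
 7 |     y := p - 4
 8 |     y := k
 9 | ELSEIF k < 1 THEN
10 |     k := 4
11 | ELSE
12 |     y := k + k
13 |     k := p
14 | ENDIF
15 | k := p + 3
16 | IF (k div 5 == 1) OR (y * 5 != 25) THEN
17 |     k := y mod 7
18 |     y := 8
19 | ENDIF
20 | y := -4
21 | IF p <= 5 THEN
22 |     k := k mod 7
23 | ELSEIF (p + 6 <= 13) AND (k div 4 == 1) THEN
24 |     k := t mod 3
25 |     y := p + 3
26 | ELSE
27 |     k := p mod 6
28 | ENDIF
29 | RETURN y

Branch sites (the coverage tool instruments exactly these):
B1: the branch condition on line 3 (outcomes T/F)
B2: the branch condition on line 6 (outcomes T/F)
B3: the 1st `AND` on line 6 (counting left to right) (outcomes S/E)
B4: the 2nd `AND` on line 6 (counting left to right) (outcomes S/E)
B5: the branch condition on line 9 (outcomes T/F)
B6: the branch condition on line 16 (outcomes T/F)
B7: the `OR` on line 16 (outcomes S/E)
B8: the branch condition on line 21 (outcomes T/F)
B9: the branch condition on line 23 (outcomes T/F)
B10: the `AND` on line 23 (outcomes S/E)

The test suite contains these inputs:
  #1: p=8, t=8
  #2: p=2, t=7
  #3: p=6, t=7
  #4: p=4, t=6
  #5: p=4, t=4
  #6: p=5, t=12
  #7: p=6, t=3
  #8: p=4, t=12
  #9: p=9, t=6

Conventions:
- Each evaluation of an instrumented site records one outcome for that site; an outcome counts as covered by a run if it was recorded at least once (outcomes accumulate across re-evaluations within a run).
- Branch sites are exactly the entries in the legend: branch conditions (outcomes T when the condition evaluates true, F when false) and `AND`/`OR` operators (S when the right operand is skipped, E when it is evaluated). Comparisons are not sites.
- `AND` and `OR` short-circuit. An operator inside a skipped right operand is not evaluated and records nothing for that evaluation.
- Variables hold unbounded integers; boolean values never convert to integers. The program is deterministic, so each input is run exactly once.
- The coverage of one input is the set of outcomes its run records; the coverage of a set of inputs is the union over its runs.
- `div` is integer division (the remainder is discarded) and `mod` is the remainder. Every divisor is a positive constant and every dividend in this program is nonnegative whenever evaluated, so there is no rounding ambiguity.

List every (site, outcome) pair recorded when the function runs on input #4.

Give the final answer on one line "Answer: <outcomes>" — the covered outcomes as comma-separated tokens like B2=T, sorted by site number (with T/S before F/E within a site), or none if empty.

Simulating input #4 (p=4, t=6) step by step:
  B1->T, B7->S, B6->T, B8->T
deduplicating events, the covered set is: B1=T, B6=T, B7=S, B8=T

Answer: B1=T, B6=T, B7=S, B8=T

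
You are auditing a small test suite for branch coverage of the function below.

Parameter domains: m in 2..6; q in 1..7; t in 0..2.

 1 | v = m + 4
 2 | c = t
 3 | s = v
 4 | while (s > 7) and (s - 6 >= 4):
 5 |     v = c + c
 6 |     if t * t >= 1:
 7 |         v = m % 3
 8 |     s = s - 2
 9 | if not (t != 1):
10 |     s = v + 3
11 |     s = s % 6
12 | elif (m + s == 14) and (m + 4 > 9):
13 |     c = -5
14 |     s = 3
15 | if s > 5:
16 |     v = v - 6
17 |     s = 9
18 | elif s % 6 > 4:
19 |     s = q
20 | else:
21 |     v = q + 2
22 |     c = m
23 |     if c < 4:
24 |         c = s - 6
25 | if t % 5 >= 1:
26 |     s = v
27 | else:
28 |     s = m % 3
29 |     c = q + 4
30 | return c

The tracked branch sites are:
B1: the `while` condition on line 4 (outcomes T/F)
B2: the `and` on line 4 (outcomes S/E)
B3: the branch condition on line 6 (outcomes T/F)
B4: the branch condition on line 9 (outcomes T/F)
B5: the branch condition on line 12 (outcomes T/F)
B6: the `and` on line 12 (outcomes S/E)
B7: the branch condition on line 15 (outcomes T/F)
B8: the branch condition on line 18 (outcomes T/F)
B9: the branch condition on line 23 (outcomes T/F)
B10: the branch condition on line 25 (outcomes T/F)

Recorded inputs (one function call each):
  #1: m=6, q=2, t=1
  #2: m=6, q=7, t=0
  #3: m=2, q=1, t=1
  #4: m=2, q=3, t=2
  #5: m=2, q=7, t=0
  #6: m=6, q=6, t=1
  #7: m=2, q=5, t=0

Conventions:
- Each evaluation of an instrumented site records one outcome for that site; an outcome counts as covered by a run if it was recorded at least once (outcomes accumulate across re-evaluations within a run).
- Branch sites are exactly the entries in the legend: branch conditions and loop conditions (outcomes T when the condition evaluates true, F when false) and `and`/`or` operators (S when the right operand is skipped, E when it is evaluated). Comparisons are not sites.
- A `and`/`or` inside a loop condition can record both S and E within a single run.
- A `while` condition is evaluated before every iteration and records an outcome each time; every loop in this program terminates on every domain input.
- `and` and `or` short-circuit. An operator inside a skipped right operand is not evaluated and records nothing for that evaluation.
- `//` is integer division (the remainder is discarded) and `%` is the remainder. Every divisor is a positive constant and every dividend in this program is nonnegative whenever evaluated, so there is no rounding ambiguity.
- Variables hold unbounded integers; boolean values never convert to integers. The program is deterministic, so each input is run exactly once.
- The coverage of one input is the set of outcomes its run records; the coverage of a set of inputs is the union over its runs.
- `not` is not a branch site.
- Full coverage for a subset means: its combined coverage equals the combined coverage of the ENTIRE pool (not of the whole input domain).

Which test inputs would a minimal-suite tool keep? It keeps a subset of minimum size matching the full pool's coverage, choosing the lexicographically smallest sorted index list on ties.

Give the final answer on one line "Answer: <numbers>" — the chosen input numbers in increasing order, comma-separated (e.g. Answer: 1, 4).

input #1 (m=6, q=2, t=1): covers B1=T, B1=F, B2=E, B3=T, B4=T, B7=F, B8=F, B9=F, B10=T
input #2 (m=6, q=7, t=0): covers B1=T, B1=F, B2=E, B3=F, B4=F, B5=T, B6=E, B7=F, B8=F, B9=F, B10=F
input #3 (m=2, q=1, t=1): covers B1=F, B2=S, B4=T, B7=F, B8=F, B9=T, B10=T
input #4 (m=2, q=3, t=2): covers B1=F, B2=S, B4=F, B5=F, B6=S, B7=T, B10=T
input #5 (m=2, q=7, t=0): covers B1=F, B2=S, B4=F, B5=F, B6=S, B7=T, B10=F
input #6 (m=6, q=6, t=1): covers B1=T, B1=F, B2=E, B3=T, B4=T, B7=F, B8=F, B9=F, B10=T
input #7 (m=2, q=5, t=0): covers B1=F, B2=S, B4=F, B5=F, B6=S, B7=T, B10=F
together the pool reaches 19 outcomes: B1=T, B1=F, B2=S, B2=E, B3=T, B3=F, B4=T, B4=F, B5=T, B5=F, B6=S, B6=E, B7=T, B7=F, B8=F, B9=T, B9=F, B10=T, B10=F
size 1 is not enough: best union over all size-1 subsets is 11/19
size 2 is not enough: best union over all size-2 subsets is 16/19
size 3 is not enough: best union over all size-3 subsets is 18/19
the canonical winner is {1, 2, 3, 4}: size 4, full 19-outcome coverage, earliest index list among size-4 covers

Answer: 1, 2, 3, 4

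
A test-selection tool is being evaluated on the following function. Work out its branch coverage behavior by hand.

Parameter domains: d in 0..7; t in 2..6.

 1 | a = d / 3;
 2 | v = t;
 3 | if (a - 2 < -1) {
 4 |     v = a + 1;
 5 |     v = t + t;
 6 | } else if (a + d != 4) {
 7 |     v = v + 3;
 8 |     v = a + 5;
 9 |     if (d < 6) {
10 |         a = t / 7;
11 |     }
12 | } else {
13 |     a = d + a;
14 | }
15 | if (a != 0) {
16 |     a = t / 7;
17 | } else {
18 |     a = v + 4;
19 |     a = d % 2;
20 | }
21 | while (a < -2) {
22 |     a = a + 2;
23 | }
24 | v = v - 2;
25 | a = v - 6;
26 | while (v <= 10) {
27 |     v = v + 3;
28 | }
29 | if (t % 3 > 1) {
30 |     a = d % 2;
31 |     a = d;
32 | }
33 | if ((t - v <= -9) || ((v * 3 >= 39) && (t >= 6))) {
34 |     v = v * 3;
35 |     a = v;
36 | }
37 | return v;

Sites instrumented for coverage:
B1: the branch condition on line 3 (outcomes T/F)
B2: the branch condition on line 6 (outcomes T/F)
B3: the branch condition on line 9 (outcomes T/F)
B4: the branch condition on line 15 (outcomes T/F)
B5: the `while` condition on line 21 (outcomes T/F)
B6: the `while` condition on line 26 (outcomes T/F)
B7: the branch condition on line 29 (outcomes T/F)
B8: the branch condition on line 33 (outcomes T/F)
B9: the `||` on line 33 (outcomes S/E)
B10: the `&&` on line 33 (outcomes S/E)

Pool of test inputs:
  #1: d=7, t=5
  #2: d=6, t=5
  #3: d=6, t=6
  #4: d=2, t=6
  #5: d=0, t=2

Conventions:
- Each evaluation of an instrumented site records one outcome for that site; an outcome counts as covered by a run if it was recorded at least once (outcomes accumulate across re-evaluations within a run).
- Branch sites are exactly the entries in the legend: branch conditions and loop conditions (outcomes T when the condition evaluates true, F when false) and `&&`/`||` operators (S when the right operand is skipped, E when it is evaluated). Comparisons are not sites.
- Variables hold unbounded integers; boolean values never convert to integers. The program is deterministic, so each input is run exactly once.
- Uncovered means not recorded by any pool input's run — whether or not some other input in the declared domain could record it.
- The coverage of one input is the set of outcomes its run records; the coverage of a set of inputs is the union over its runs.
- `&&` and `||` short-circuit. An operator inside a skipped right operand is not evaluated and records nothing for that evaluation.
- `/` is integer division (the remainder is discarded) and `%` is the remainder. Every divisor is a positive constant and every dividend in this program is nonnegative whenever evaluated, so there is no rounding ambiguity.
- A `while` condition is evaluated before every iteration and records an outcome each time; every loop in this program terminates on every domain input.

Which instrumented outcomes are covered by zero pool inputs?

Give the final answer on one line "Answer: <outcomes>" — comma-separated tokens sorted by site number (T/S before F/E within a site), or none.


run #1 (d=7, t=5) runs B1->F, B2->T, B3->F, B4->T, B5->F, B6->T, B6->T, B6->F, B7->T, B9->E, B10->S, B8->F; records B1=F, B2=T, B3=F, B4=T, B5=F, B6=T, B6=F, B7=T, B8=F, B9=E, B10=S
run #2 (d=6, t=5) runs B1->F, B2->T, B3->F, B4->T, B5->F, B6->T, B6->T, B6->F, B7->T, B9->E, B10->S, B8->F; records B1=F, B2=T, B3=F, B4=T, B5=F, B6=T, B6=F, B7=T, B8=F, B9=E, B10=S
run #3 (d=6, t=6) runs B1->F, B2->T, B3->F, B4->T, B5->F, B6->T, B6->T, B6->F, B7->F, B9->E, B10->S, B8->F; records B1=F, B2=T, B3=F, B4=T, B5=F, B6=T, B6=F, B7=F, B8=F, B9=E, B10=S
run #4 (d=2, t=6) runs B1->T, B4->F, B5->F, B6->T, B6->F, B7->F, B9->E, B10->E, B8->T; records B1=T, B4=F, B5=F, B6=T, B6=F, B7=F, B8=T, B9=E, B10=E
run #5 (d=0, t=2) runs B1->T, B4->F, B5->F, B6->T, B6->T, B6->T, B6->F, B7->T, B9->S, B8->T; records B1=T, B4=F, B5=F, B6=T, B6=F, B7=T, B8=T, B9=S
union over the pool: B1=T, B1=F, B2=T, B3=F, B4=T, B4=F, B5=F, B6=T, B6=F, B7=T, B7=F, B8=T, B8=F, B9=S, B9=E, B10=S, B10=E
uncovered (3 of 20): B2=F, B3=T, B5=T
Answer: B2=F, B3=T, B5=T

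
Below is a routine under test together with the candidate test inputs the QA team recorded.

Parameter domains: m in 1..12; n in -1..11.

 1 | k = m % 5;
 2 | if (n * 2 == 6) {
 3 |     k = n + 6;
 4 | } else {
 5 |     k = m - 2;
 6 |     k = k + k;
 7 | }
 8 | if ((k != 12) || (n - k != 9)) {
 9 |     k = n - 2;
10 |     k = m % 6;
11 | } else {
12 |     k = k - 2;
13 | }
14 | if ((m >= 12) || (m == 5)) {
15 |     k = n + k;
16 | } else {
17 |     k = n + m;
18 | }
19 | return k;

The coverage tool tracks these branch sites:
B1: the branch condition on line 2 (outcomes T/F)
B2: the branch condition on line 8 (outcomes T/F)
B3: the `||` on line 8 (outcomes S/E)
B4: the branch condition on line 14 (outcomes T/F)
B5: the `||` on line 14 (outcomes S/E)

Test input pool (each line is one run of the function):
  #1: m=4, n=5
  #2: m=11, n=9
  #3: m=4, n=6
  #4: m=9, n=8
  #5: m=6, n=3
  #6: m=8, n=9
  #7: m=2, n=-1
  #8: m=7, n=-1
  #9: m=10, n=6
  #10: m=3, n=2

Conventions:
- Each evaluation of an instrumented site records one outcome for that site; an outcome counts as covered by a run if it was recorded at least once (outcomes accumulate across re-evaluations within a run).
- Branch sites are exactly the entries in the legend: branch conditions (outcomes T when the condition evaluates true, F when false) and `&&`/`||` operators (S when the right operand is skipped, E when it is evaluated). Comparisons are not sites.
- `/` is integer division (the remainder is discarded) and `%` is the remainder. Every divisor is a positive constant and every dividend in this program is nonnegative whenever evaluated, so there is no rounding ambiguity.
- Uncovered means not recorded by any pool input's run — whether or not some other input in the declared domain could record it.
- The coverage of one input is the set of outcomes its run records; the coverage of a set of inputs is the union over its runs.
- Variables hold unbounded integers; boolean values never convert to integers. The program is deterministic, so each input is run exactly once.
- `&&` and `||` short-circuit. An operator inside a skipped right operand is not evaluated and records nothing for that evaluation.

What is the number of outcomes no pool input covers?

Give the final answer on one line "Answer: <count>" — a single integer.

input #1, m=4, n=5: events B1->F, B3->S, B2->T, B5->E, B4->F; outcomes B1=F, B2=T, B3=S, B4=F, B5=E
input #2, m=11, n=9: events B1->F, B3->S, B2->T, B5->E, B4->F; outcomes B1=F, B2=T, B3=S, B4=F, B5=E
input #3, m=4, n=6: events B1->F, B3->S, B2->T, B5->E, B4->F; outcomes B1=F, B2=T, B3=S, B4=F, B5=E
input #4, m=9, n=8: events B1->F, B3->S, B2->T, B5->E, B4->F; outcomes B1=F, B2=T, B3=S, B4=F, B5=E
input #5, m=6, n=3: events B1->T, B3->S, B2->T, B5->E, B4->F; outcomes B1=T, B2=T, B3=S, B4=F, B5=E
input #6, m=8, n=9: events B1->F, B3->E, B2->T, B5->E, B4->F; outcomes B1=F, B2=T, B3=E, B4=F, B5=E
input #7, m=2, n=-1: events B1->F, B3->S, B2->T, B5->E, B4->F; outcomes B1=F, B2=T, B3=S, B4=F, B5=E
input #8, m=7, n=-1: events B1->F, B3->S, B2->T, B5->E, B4->F; outcomes B1=F, B2=T, B3=S, B4=F, B5=E
input #9, m=10, n=6: events B1->F, B3->S, B2->T, B5->E, B4->F; outcomes B1=F, B2=T, B3=S, B4=F, B5=E
input #10, m=3, n=2: events B1->F, B3->S, B2->T, B5->E, B4->F; outcomes B1=F, B2=T, B3=S, B4=F, B5=E
union over the pool: B1=T, B1=F, B2=T, B3=S, B3=E, B4=F, B5=E
uncovered (3 of 10): B2=F, B4=T, B5=S

Answer: 3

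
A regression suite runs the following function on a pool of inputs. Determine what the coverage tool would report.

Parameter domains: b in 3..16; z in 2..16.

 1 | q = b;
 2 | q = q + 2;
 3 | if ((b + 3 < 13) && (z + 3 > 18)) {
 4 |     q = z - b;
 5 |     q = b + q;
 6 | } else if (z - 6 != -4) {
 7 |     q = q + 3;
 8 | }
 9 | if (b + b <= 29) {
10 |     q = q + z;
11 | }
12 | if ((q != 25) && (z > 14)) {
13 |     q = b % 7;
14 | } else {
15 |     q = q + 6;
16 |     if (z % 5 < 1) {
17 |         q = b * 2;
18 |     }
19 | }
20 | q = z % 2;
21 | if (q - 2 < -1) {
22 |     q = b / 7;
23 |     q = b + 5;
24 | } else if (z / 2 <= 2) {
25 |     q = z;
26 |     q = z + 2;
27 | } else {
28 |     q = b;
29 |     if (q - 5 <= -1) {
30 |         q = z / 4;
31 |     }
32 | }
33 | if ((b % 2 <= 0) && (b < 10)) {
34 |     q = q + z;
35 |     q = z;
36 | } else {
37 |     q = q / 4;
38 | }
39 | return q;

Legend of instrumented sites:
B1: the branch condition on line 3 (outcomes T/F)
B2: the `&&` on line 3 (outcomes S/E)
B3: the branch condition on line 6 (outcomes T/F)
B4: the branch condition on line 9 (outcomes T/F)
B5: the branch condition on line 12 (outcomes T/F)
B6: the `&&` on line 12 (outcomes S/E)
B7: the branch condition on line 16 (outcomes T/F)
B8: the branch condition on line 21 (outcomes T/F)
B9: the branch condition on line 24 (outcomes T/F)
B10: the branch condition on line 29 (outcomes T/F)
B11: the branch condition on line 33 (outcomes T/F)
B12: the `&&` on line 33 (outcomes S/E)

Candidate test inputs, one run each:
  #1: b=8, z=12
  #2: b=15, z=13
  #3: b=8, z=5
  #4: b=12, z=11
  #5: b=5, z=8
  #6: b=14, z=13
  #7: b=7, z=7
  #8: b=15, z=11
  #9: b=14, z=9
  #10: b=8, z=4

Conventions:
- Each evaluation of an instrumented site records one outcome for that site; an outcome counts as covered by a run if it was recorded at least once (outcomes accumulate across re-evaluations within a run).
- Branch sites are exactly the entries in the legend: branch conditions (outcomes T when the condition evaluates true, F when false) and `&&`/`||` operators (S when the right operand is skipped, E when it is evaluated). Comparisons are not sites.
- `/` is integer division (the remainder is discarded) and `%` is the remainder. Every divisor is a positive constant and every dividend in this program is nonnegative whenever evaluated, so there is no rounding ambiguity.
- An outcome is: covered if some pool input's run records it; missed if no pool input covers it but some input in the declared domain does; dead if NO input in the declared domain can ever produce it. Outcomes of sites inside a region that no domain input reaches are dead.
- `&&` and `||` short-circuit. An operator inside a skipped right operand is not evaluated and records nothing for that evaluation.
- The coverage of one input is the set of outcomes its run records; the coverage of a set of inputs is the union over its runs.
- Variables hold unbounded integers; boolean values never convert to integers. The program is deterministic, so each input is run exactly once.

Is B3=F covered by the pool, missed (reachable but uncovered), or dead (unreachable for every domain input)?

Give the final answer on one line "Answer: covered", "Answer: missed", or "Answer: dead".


no pool input records B3=F
but domain input (b=3, z=2) does record it -> reachable, so missed
Answer: missed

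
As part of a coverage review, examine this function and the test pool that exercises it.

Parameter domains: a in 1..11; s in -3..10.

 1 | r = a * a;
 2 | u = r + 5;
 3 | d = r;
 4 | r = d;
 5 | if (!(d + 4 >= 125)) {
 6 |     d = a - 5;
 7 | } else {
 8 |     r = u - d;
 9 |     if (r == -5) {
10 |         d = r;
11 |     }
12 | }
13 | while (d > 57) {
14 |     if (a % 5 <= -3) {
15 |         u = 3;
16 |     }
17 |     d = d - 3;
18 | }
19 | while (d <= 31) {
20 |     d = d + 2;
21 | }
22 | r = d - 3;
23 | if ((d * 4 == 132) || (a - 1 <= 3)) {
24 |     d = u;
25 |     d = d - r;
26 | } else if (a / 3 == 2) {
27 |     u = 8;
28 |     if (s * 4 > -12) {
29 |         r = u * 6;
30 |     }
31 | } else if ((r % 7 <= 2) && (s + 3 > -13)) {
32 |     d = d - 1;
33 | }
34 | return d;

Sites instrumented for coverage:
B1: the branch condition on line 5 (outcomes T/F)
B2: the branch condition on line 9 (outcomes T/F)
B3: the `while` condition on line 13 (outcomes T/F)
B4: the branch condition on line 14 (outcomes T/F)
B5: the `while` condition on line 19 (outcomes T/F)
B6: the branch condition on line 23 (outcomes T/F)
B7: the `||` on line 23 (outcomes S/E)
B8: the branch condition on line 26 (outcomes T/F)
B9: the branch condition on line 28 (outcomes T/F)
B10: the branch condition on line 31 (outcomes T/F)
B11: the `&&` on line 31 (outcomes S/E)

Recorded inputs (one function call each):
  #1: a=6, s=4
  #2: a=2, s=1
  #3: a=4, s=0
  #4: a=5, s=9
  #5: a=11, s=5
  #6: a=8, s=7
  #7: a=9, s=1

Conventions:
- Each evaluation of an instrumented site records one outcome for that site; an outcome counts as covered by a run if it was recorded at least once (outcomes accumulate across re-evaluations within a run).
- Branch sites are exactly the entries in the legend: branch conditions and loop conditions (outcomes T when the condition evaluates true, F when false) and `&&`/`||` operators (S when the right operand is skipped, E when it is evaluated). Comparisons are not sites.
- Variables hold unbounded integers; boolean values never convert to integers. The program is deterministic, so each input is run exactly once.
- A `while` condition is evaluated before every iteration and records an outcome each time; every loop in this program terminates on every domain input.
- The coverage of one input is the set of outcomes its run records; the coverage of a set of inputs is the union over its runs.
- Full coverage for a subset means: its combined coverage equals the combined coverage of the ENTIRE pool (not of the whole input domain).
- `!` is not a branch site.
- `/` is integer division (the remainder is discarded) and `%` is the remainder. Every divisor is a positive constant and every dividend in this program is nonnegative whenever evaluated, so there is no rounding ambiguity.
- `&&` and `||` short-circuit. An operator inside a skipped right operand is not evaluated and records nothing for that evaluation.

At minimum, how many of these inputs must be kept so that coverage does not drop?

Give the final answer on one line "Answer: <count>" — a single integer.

input #1 (a=6, s=4): covers B1=T, B3=F, B5=T, B5=F, B6=T, B7=S
input #2 (a=2, s=1): covers B1=T, B3=F, B5=T, B5=F, B6=T, B7=S
input #3 (a=4, s=0): covers B1=T, B3=F, B5=T, B5=F, B6=T, B7=S
input #4 (a=5, s=9): covers B1=T, B3=F, B5=T, B5=F, B6=F, B7=E, B8=F, B10=T, B11=E
input #5 (a=11, s=5): covers B1=F, B2=F, B3=T, B3=F, B4=F, B5=F, B6=F, B7=E, B8=F, B10=F, B11=S
input #6 (a=8, s=7): covers B1=T, B3=F, B5=T, B5=F, B6=T, B7=S
input #7 (a=9, s=1): covers B1=T, B3=F, B5=T, B5=F, B6=F, B7=E, B8=F, B10=T, B11=E
the full pool covers 17 outcomes: B1=T, B1=F, B2=F, B3=T, B3=F, B4=F, B5=T, B5=F, B6=T, B6=F, B7=S, B7=E, B8=F, B10=T, B10=F, B11=S, B11=E
checked all size-1 subsets: none covers 17 outcomes (max 11/17)
checked all size-2 subsets: none covers 17 outcomes (max 15/17)
size 3: inputs {1, 4, 5} cover all 17 outcomes, and no lexicographically smaller subset of this size does

Answer: 3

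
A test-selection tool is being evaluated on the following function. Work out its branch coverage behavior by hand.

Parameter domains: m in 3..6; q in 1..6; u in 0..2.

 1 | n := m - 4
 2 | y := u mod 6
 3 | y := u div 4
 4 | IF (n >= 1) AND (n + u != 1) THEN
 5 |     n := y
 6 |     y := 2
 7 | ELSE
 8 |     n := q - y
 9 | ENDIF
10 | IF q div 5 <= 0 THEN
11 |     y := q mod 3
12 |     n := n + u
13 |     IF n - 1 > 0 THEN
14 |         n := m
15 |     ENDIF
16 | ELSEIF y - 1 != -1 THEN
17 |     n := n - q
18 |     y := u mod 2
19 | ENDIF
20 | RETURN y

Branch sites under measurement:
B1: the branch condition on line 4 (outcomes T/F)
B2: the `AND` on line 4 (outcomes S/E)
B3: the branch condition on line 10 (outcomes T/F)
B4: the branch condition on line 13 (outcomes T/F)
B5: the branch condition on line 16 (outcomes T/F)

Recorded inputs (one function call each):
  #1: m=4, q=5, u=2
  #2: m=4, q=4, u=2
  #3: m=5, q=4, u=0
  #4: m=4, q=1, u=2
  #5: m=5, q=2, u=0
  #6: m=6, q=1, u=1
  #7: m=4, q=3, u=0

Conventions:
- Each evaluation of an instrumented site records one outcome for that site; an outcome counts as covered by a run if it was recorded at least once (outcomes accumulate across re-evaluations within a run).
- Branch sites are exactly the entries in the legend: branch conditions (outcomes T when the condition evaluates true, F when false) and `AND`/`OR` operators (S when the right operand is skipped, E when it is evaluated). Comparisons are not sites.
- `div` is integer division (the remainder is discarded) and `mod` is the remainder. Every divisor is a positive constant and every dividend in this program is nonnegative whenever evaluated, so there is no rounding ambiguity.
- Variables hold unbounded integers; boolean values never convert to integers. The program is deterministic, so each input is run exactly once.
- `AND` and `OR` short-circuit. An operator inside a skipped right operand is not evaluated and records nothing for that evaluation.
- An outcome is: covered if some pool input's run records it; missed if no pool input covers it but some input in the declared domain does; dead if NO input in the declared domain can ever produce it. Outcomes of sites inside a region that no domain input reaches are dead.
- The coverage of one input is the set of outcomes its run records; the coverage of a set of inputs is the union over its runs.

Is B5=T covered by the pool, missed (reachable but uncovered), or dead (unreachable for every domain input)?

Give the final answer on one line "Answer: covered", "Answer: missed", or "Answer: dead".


no pool input records B5=T
but domain input (m=5, q=5, u=1) does record it -> reachable, so missed
Answer: missed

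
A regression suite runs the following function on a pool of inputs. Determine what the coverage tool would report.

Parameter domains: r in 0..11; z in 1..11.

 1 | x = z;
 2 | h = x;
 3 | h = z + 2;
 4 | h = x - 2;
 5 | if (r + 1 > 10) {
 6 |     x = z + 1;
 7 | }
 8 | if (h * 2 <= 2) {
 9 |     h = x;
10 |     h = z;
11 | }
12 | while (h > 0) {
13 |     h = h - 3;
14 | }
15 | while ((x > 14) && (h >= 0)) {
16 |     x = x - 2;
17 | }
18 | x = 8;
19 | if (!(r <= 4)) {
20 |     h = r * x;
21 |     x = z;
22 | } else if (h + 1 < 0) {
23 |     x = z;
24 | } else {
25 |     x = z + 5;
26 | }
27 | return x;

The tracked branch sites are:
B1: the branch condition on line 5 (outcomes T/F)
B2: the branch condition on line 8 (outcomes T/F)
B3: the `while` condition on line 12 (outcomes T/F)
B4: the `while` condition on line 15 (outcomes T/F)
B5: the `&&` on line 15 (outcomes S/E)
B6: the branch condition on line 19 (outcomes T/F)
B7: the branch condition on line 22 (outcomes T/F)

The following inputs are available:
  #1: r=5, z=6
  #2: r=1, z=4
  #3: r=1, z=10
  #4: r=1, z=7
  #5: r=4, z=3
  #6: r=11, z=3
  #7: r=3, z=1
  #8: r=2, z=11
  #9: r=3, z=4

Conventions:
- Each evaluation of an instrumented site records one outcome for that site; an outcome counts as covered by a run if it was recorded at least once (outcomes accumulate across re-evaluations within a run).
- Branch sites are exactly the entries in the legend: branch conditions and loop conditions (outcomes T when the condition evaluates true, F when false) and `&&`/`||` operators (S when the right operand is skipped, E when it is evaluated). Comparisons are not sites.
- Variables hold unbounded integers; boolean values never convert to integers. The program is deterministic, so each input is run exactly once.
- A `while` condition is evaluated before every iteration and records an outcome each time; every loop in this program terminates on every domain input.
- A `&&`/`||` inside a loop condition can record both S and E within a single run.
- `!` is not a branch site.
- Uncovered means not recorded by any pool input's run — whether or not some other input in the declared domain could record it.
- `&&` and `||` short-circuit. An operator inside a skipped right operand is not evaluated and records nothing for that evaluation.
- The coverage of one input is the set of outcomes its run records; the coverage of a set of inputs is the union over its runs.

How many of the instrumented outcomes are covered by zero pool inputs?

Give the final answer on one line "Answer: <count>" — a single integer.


test 1 (r=5, z=6) fires B1->F, B2->F, B3->T, B3->T, B3->F, B5->S, B4->F, B6->T; hits B1=F, B2=F, B3=T, B3=F, B4=F, B5=S, B6=T
test 2 (r=1, z=4) fires B1->F, B2->F, B3->T, B3->F, B5->S, B4->F, B6->F, B7->F; hits B1=F, B2=F, B3=T, B3=F, B4=F, B5=S, B6=F, B7=F
test 3 (r=1, z=10) fires B1->F, B2->F, B3->T, B3->T, B3->T, B3->F, B5->S, B4->F, B6->F, B7->F; hits B1=F, B2=F, B3=T, B3=F, B4=F, B5=S, B6=F, B7=F
test 4 (r=1, z=7) fires B1->F, B2->F, B3->T, B3->T, B3->F, B5->S, B4->F, B6->F, B7->F; hits B1=F, B2=F, B3=T, B3=F, B4=F, B5=S, B6=F, B7=F
test 5 (r=4, z=3) fires B1->F, B2->T, B3->T, B3->F, B5->S, B4->F, B6->F, B7->F; hits B1=F, B2=T, B3=T, B3=F, B4=F, B5=S, B6=F, B7=F
test 6 (r=11, z=3) fires B1->T, B2->T, B3->T, B3->F, B5->S, B4->F, B6->T; hits B1=T, B2=T, B3=T, B3=F, B4=F, B5=S, B6=T
test 7 (r=3, z=1) fires B1->F, B2->T, B3->T, B3->F, B5->S, B4->F, B6->F, B7->T; hits B1=F, B2=T, B3=T, B3=F, B4=F, B5=S, B6=F, B7=T
test 8 (r=2, z=11) fires B1->F, B2->F, B3->T, B3->T, B3->T, B3->F, B5->S, B4->F, B6->F, B7->F; hits B1=F, B2=F, B3=T, B3=F, B4=F, B5=S, B6=F, B7=F
test 9 (r=3, z=4) fires B1->F, B2->F, B3->T, B3->F, B5->S, B4->F, B6->F, B7->F; hits B1=F, B2=F, B3=T, B3=F, B4=F, B5=S, B6=F, B7=F
union over the pool: B1=T, B1=F, B2=T, B2=F, B3=T, B3=F, B4=F, B5=S, B6=T, B6=F, B7=T, B7=F
uncovered (2 of 14): B4=T, B5=E
Answer: 2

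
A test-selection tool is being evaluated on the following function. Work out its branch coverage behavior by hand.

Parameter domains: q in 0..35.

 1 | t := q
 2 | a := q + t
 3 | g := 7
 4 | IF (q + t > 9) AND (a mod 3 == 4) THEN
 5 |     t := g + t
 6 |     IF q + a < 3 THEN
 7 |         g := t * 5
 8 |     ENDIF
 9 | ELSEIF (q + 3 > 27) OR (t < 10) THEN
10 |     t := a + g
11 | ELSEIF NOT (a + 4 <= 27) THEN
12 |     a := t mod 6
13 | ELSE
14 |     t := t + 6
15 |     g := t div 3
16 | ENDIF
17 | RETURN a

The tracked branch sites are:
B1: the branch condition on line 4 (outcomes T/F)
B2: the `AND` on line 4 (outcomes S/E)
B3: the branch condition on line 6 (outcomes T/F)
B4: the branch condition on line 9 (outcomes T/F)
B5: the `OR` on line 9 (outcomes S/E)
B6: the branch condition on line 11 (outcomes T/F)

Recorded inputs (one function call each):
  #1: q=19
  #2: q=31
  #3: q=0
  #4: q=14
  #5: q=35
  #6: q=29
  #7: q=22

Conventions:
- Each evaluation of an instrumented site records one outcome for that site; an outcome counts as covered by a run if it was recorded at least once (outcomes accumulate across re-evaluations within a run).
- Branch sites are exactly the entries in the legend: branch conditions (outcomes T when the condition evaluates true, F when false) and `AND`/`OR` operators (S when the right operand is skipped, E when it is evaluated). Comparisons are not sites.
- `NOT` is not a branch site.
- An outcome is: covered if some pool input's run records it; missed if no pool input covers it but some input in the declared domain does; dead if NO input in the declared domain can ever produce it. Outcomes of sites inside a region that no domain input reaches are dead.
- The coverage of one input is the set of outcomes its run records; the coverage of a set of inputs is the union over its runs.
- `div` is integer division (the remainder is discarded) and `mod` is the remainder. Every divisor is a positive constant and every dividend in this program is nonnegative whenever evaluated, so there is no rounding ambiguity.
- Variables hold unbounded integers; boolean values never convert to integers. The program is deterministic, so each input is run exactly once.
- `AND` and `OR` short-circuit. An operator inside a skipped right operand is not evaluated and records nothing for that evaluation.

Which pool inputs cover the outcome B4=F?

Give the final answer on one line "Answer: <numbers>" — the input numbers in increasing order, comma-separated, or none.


input #1 (q=19): produces B4=F
input #2 (q=31): does not produce B4=F
input #3 (q=0): does not produce B4=F
input #4 (q=14): produces B4=F
input #5 (q=35): does not produce B4=F
input #6 (q=29): does not produce B4=F
input #7 (q=22): produces B4=F
Answer: 1, 4, 7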